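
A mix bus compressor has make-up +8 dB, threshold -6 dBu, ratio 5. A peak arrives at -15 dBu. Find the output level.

-7 dBu

-15 dBu is 9 dB below the -6 dBu threshold, so no gain reduction is applied.
Make-up gain adds 8 dB: -15 + 8 = -7 dBu.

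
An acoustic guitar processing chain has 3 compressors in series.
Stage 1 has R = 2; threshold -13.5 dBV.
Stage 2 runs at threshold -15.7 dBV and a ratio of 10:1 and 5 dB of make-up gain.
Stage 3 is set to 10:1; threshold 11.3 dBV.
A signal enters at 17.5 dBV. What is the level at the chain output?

-8.93 dBV

Stage 1: 17.5 dBV is 31 dB over -13.5 dBV; at 2:1 that becomes 15.5 dB over, giving 2 dBV.
Stage 2: 17.7 dB above -15.7 dBV, reduced 10:1 to 1.77 dB above → -13.93 dBV; +5 dB make-up → -8.93 dBV.
Stage 3: below threshold (-8.93 ≤ 11.3); passes unchanged; output -8.93 dBV.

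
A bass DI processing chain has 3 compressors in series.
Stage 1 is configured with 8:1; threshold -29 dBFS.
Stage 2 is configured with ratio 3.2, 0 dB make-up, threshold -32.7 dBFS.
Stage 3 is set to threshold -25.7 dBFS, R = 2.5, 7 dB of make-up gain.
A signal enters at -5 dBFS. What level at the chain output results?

-23.60625 dBFS

Stage 1: 24 dB above -29 dBFS, reduced 8:1 to 3 dB above → -26 dBFS.
Stage 2: overshoot 6.7 dB → 6.7/3.2 = 2.09375 dB → -30.60625 dBFS.
Stage 3: -30.60625 dBFS is at or below the -25.7 dBFS threshold — no compression; make-up brings it to -23.60625 dBFS.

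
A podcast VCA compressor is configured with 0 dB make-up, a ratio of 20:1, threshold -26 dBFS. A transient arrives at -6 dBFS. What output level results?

-25 dBFS

Overshoot: -6 − (-26) = 20 dB.
The 20 dB excess becomes 1 dB after 20:1 reduction.
Output = -26 + 1 = -25 dBFS.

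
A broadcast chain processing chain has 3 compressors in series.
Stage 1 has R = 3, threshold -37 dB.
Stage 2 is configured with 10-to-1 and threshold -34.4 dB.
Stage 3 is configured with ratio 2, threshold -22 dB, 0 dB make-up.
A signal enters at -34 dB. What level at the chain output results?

Stage 1: overshoot 3 dB → 3/3 = 1 dB → -36 dB.
Stage 2: -36 dB is at or below the -34.4 dB threshold — no compression; output -36 dB.
Stage 3: -36 dB is at or below the -22 dB threshold — no compression; output -36 dB.

-36 dB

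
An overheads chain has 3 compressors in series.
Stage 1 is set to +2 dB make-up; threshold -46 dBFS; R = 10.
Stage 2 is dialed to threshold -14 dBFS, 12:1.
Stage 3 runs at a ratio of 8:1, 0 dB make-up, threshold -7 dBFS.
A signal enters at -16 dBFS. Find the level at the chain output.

-41 dBFS

Stage 1: -16 dBFS is 30 dB over -46 dBFS; at 10:1 that becomes 3 dB over, giving -43 dBFS; +2 dB make-up → -41 dBFS.
Stage 2: below threshold (-41 ≤ -14); passes unchanged; output -41 dBFS.
Stage 3: below threshold (-41 ≤ -7); passes unchanged; output -41 dBFS.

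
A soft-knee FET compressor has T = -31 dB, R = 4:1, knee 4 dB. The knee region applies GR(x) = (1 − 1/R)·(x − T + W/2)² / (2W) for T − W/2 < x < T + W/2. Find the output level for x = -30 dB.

x − T + W/2 = -30 − (-31) + 2 = 3.
GR = (1 − 1/4) × 3² / 8 = 0.75 × 9 / 8 = 0.84375 dB.
Output = -30 − 0.84375 = -30.84375 dB.

-30.84375 dB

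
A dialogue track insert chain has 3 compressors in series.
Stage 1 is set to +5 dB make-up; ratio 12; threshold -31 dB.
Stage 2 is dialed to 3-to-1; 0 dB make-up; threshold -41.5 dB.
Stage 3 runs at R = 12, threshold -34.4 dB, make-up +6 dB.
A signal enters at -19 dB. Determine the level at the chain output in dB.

Stage 1: 12 dB above -31 dB, reduced 12:1 to 1 dB above → -30 dB; +5 dB make-up → -25 dB.
Stage 2: 16.5 dB above -41.5 dB, reduced 3:1 to 5.5 dB above → -36 dB.
Stage 3: -36 dB is at or below the -34.4 dB threshold — no compression; make-up brings it to -30 dB.

-30 dB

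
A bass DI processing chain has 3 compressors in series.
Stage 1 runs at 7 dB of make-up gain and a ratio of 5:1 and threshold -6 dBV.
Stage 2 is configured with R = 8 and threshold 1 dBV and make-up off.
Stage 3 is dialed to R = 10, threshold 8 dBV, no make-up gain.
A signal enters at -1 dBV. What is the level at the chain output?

Stage 1: 5 dB above -6 dBV, reduced 5:1 to 1 dB above → -5 dBV; +7 dB make-up → 2 dBV.
Stage 2: 1 dB above 1 dBV, reduced 8:1 to 0.125 dB above → 1.125 dBV.
Stage 3: 1.125 dBV is at or below the 8 dBV threshold — no compression; output 1.125 dBV.

1.125 dBV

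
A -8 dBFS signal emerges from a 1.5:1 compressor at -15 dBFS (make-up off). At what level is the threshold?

-29 dBFS

Input is 21 dB above T (since output overshoot × R = input overshoot: (-15 − T)·1.5 = -8 − T gives T = -29 dBFS).
Check: -29 + (-8 − (-29))/1.5 = -29 + 14 = -15 dBFS. ✓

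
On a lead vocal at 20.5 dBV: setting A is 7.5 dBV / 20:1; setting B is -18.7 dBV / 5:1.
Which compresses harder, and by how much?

B, by 19.01 dB

A: GR = 13 − 13/20 = 12.35 dB.
B: GR = 39.2 − 39.2/5 = 31.36 dB.
Difference: 19.01 dB in favour of B.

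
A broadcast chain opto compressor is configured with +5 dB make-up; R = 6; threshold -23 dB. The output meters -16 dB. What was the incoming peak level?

-11 dB

Stripping the +5 dB make-up gives -21 dB at the gain stage.
The compressed level sits -21 − (-23) = 2 dB over threshold.
Input overshoot = R × output overshoot = 12 dB → input = -23 + 12 = -11 dB.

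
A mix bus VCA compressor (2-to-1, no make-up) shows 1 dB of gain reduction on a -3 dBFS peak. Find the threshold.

-5 dBFS

Let T be the threshold. Output overshoot = (input overshoot)/R, so -4 − T = (-3 − T)/2.
2·(-4 − T) = -3 − T → 1·T = -8 − (-3) = -5.
T = -5/1 = -5 dBFS.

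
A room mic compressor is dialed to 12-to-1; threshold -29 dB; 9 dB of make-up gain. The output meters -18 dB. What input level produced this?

Remove make-up: -18 − 9 = -27 dB.
Post-compression overshoot = -27 − (-29) = 2 dB.
Undo the ratio: input overshoot = 2 × 12 = 24 dB, giving input = -5 dB.

-5 dB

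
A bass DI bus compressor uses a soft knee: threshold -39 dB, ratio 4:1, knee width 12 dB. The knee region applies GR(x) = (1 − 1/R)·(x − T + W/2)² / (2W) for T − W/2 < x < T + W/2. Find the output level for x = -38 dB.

-39.53125 dB

x − T + W/2 = -38 − (-39) + 6 = 7.
GR = (1 − 1/4) × 7² / 24 = 0.75 × 49 / 24 = 1.53125 dB.
Output = -38 − 1.53125 = -39.53125 dB.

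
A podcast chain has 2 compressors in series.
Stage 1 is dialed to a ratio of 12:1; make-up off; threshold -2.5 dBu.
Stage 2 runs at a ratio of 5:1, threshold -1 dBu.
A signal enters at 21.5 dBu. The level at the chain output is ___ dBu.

-0.9 dBu

Stage 1: overshoot 24 dB → 24/12 = 2 dB → -0.5 dBu.
Stage 2: -0.5 dBu is 0.5 dB over -1 dBu; at 5:1 that becomes 0.1 dB over, giving -0.9 dBu.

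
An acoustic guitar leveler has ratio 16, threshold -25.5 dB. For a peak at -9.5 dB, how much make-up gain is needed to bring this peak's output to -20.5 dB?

Overshoot 16 dB → 16/16 = 1 dB after compression, so the compressed level is -25.5 + 1 = -24.5 dB.
Make-up = target − compressed = -20.5 − (-24.5) = 4 dB.

4 dB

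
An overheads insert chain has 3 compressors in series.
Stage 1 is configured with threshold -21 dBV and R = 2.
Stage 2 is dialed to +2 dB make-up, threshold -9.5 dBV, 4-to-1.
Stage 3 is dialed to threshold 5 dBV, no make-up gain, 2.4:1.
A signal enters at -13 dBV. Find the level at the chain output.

-15 dBV

Stage 1: overshoot 8 dB → 8/2 = 4 dB → -17 dBV.
Stage 2: -17 dBV ≤ -9.5 dBV, so stage 2 doesn't engage; make-up brings it to -15 dBV.
Stage 3: below threshold (-15 ≤ 5); passes unchanged; output -15 dBV.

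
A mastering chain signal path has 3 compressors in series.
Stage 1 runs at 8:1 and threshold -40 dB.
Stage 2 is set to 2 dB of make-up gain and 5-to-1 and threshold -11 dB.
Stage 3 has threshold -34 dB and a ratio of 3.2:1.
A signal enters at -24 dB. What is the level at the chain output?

-36 dB

Stage 1: 16 dB above -40 dB, reduced 8:1 to 2 dB above → -38 dB.
Stage 2: -38 dB is at or below the -11 dB threshold — no compression; make-up brings it to -36 dB.
Stage 3: -36 dB ≤ -34 dB, so stage 3 doesn't engage; output -36 dB.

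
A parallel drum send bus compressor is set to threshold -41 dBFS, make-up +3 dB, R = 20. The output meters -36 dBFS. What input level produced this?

Remove make-up: -36 − 3 = -39 dBFS.
That's 2 dB above the -41 dBFS threshold.
Undo the ratio: input overshoot = 2 × 20 = 40 dB, giving input = -1 dBFS.

-1 dBFS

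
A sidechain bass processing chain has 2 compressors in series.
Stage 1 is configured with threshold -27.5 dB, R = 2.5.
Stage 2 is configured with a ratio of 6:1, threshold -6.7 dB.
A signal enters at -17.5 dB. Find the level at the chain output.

Stage 1: overshoot 10 dB → 10/2.5 = 4 dB → -23.5 dB.
Stage 2: below threshold (-23.5 ≤ -6.7); passes unchanged; output -23.5 dB.

-23.5 dB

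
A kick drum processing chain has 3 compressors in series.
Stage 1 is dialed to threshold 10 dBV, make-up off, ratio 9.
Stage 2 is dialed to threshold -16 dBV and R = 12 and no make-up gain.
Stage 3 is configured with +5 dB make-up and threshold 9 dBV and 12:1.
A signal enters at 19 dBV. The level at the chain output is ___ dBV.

-8.75 dBV

Stage 1: 19 dBV is 9 dB over 10 dBV; at 9:1 that becomes 1 dB over, giving 11 dBV.
Stage 2: 11 dBV is 27 dB over -16 dBV; at 12:1 that becomes 2.25 dB over, giving -13.75 dBV.
Stage 3: -13.75 dBV is at or below the 9 dBV threshold — no compression; make-up brings it to -8.75 dBV.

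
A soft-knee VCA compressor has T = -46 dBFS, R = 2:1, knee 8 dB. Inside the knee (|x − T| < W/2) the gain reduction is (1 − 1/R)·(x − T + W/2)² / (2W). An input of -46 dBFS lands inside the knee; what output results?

-46.5 dBFS

x − T + W/2 = -46 − (-46) + 4 = 4.
GR = (1 − 1/2) × 4² / 16 = 0.5 × 16 / 16 = 0.5 dB.
Output = -46 − 0.5 = -46.5 dBFS.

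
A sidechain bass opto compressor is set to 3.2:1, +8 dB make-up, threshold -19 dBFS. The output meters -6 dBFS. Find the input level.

Remove make-up: -6 − 8 = -14 dBFS.
Post-compression overshoot = -14 − (-19) = 5 dB.
Input overshoot = R × output overshoot = 16 dB → input = -19 + 16 = -3 dBFS.

-3 dBFS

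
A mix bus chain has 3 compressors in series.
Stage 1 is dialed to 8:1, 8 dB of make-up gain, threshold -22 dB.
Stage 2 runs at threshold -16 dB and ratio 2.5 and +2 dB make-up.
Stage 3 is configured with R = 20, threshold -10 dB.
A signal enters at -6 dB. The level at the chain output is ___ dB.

-12.4 dB

Stage 1: -6 dB is 16 dB over -22 dB; at 8:1 that becomes 2 dB over, giving -20 dB; +8 dB make-up → -12 dB.
Stage 2: overshoot 4 dB → 4/2.5 = 1.6 dB → -14.4 dB; +2 dB make-up → -12.4 dB.
Stage 3: below threshold (-12.4 ≤ -10); passes unchanged; output -12.4 dB.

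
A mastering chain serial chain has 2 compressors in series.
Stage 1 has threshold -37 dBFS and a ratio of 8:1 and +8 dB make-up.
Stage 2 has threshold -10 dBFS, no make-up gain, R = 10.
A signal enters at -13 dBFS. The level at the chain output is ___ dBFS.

Stage 1: 24 dB above -37 dBFS, reduced 8:1 to 3 dB above → -34 dBFS; +8 dB make-up → -26 dBFS.
Stage 2: below threshold (-26 ≤ -10); passes unchanged; output -26 dBFS.

-26 dBFS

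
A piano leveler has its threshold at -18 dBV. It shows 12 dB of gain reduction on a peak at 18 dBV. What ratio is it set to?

Input overshoot = 18 − (-18) = 36 dB.
Output overshoot = 36 − 12 = 24 dB.
Ratio = input overshoot / output overshoot = 36 / 24 = 1.5.

1.5:1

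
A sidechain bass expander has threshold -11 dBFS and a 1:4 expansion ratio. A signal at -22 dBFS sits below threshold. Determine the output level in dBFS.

Below threshold, a 1:4 expander applies gain = (4−1)×(T − x) of attenuation.
(4−1) × 11 = 33 dB, so output = -22 − 33 = -55 dBFS.

-55 dBFS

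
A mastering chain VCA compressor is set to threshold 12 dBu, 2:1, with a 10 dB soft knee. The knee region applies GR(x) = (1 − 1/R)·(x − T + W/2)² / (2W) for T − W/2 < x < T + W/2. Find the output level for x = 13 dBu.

x − T + W/2 = 13 − 12 + 5 = 6.
GR = (1 − 1/2) × 6² / 20 = 0.5 × 36 / 20 = 0.9 dB.
Output = 13 − 0.9 = 12.1 dBu.

12.1 dBu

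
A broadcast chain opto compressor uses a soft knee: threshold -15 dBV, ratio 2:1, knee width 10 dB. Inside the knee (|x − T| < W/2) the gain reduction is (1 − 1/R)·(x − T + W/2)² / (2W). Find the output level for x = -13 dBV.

-14.225 dBV

x − T + W/2 = -13 − (-15) + 5 = 7.
GR = (1 − 1/2) × 7² / 20 = 0.5 × 49 / 20 = 1.225 dB.
Output = -13 − 1.225 = -14.225 dBV.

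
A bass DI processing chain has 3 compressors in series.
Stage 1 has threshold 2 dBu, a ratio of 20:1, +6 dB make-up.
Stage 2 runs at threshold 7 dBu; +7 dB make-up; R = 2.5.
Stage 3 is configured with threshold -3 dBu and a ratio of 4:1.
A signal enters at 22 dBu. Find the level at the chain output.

Stage 1: 20 dB above 2 dBu, reduced 20:1 to 1 dB above → 3 dBu; +6 dB make-up → 9 dBu.
Stage 2: 9 dBu is 2 dB over 7 dBu; at 2.5:1 that becomes 0.8 dB over, giving 7.8 dBu; +7 dB make-up → 14.8 dBu.
Stage 3: 14.8 dBu is 17.8 dB over -3 dBu; at 4:1 that becomes 4.45 dB over, giving 1.45 dBu.

1.45 dBu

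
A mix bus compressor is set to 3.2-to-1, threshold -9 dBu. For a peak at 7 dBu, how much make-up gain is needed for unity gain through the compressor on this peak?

11 dB

Overshoot 16 dB → 16/3.2 = 5 dB after compression, so the compressed level is -9 + 5 = -4 dBu.
Make-up = target − compressed = 7 − (-4) = 11 dB.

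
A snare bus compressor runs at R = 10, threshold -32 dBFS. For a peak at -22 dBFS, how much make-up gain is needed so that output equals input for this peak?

Overshoot 10 dB → 10/10 = 1 dB after compression, so the compressed level is -32 + 1 = -31 dBFS.
Make-up = target − compressed = -22 − (-31) = 9 dB.

9 dB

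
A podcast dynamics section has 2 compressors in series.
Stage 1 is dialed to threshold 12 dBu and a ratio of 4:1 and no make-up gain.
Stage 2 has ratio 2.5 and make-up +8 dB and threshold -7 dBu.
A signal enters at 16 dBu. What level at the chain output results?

Stage 1: overshoot 4 dB → 4/4 = 1 dB → 13 dBu.
Stage 2: 20 dB above -7 dBu, reduced 2.5:1 to 8 dB above → 1 dBu; +8 dB make-up → 9 dBu.

9 dBu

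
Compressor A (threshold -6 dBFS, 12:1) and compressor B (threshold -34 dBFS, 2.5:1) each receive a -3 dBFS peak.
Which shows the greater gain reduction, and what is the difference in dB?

B, by 15.85 dB

A: 3 dB over, compressed to 0.25 dB over, so 2.75 dB of GR.
B: 31 dB over, compressed to 12.4 dB over, so 18.6 dB of GR.
B applies 15.85 dB more gain reduction.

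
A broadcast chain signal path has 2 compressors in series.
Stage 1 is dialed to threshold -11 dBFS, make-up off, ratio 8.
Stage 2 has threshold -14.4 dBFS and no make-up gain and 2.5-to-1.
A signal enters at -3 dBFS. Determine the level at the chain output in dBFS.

-12.64 dBFS

Stage 1: 8 dB above -11 dBFS, reduced 8:1 to 1 dB above → -10 dBFS.
Stage 2: -10 dBFS is 4.4 dB over -14.4 dBFS; at 2.5:1 that becomes 1.76 dB over, giving -12.64 dBFS.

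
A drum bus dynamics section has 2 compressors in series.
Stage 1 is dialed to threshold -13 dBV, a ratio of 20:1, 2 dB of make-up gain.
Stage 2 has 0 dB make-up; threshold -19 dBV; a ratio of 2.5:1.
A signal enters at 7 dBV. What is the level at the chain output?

-15.4 dBV

Stage 1: 7 dBV is 20 dB over -13 dBV; at 20:1 that becomes 1 dB over, giving -12 dBV; +2 dB make-up → -10 dBV.
Stage 2: 9 dB above -19 dBV, reduced 2.5:1 to 3.6 dB above → -15.4 dBV.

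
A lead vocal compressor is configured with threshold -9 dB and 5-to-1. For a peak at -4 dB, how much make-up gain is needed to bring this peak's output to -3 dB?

5 dB

The peak compresses to -9 + 5/5 = -8 dB.
To reach -3 dB requires -3 − (-8) = 5 dB of make-up.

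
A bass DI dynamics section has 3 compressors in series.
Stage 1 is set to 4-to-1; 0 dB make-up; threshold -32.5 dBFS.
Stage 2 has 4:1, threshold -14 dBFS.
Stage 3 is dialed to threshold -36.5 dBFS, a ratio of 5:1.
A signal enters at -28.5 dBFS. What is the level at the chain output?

Stage 1: 4 dB above -32.5 dBFS, reduced 4:1 to 1 dB above → -31.5 dBFS.
Stage 2: -31.5 dBFS is at or below the -14 dBFS threshold — no compression; output -31.5 dBFS.
Stage 3: -31.5 dBFS is 5 dB over -36.5 dBFS; at 5:1 that becomes 1 dB over, giving -35.5 dBFS.

-35.5 dBFS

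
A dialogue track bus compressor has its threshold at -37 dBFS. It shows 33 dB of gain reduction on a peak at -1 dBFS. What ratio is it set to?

12:1

Input overshoot = -1 − (-37) = 36 dB.
Output overshoot = 36 − 33 = 3 dB.
Ratio = input overshoot / output overshoot = 36 / 3 = 12.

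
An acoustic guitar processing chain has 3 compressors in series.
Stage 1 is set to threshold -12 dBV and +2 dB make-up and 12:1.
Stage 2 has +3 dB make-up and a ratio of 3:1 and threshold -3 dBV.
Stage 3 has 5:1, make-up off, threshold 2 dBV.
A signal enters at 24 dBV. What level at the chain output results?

Stage 1: overshoot 36 dB → 36/12 = 3 dB → -9 dBV; +2 dB make-up → -7 dBV.
Stage 2: below threshold (-7 ≤ -3); passes unchanged; make-up brings it to -4 dBV.
Stage 3: below threshold (-4 ≤ 2); passes unchanged; output -4 dBV.

-4 dBV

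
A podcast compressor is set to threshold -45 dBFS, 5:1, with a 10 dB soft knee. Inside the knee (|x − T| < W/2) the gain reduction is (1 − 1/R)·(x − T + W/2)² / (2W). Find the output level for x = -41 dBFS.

-44.24 dBFS

x − T + W/2 = -41 − (-45) + 5 = 9.
GR = (1 − 1/5) × 9² / 20 = 0.8 × 81 / 20 = 3.24 dB.
Output = -41 − 3.24 = -44.24 dBFS.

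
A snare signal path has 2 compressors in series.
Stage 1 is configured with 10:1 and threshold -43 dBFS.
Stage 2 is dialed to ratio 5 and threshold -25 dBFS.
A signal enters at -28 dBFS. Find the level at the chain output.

Stage 1: 15 dB above -43 dBFS, reduced 10:1 to 1.5 dB above → -41.5 dBFS.
Stage 2: -41.5 dBFS is at or below the -25 dBFS threshold — no compression; output -41.5 dBFS.

-41.5 dBFS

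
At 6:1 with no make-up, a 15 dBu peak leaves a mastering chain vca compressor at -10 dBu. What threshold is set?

-15 dBu

Input is 30 dB above T (since output overshoot × R = input overshoot: (-10 − T)·6 = 15 − T gives T = -15 dBu).
Check: -15 + (15 − (-15))/6 = -15 + 5 = -10 dBu. ✓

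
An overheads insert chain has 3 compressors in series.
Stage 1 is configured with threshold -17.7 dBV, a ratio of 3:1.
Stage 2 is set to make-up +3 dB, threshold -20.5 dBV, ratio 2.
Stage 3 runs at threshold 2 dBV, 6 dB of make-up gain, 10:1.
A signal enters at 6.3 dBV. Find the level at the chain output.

Stage 1: 6.3 dBV is 24 dB over -17.7 dBV; at 3:1 that becomes 8 dB over, giving -9.7 dBV.
Stage 2: 10.8 dB above -20.5 dBV, reduced 2:1 to 5.4 dB above → -15.1 dBV; +3 dB make-up → -12.1 dBV.
Stage 3: -12.1 dBV ≤ 2 dBV, so stage 3 doesn't engage; make-up brings it to -6.1 dBV.

-6.1 dBV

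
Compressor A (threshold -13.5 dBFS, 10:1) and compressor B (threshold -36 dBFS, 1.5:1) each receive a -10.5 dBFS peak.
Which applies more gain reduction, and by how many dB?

A: 3 dB over, compressed to 0.3 dB over, so 2.7 dB of GR.
B: 25.5 dB over, compressed to 17 dB over, so 8.5 dB of GR.
B reduces 5.8 dB more.

B, by 5.8 dB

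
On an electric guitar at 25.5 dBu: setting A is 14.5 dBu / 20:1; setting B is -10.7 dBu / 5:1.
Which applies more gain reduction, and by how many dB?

A: 11 dB over, compressed to 0.55 dB over, so 10.45 dB of GR.
B: 36.2 dB over, compressed to 7.24 dB over, so 28.96 dB of GR.
Difference: 18.51 dB in favour of B.

B, by 18.51 dB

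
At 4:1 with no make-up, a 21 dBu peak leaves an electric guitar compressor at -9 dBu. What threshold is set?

Input is 40 dB above T (since output overshoot × R = input overshoot: (-9 − T)·4 = 21 − T gives T = -19 dBu).
Check: -19 + (21 − (-19))/4 = -19 + 10 = -9 dBu. ✓

-19 dBu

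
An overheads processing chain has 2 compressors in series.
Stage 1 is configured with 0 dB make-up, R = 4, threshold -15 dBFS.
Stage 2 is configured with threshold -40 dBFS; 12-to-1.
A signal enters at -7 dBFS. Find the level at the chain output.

Stage 1: overshoot 8 dB → 8/4 = 2 dB → -13 dBFS.
Stage 2: -13 dBFS is 27 dB over -40 dBFS; at 12:1 that becomes 2.25 dB over, giving -37.75 dBFS.

-37.75 dBFS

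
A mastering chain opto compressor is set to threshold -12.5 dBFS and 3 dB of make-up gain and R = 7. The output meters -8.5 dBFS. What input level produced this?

-5.5 dBFS

Stripping the +3 dB make-up gives -11.5 dBFS at the gain stage.
The compressed level sits -11.5 − (-12.5) = 1 dB over threshold.
Input overshoot = R × output overshoot = 7 dB → input = -12.5 + 7 = -5.5 dBFS.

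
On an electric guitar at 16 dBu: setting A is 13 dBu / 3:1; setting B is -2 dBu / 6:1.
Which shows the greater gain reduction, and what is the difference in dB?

B, by 13 dB

A: overshoot 3 dB → output overshoot 1 dB → GR 2 dB.
B: overshoot 18 dB → output overshoot 3 dB → GR 15 dB.
Difference: 13 dB in favour of B.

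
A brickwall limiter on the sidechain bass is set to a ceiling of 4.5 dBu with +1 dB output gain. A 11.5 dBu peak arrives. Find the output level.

5.5 dBu

The limiter clamps the peak to its 4.5 dBu ceiling.
Output gain then adds 1 dB: 4.5 + 1 = 5.5 dBu.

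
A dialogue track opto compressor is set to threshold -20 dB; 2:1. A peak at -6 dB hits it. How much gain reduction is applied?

7 dB

The signal is 14 dB above threshold.
A 2:1 ratio leaves 7 dB of that excess.
So the signal is attenuated by 14 − 7 = 7 dB.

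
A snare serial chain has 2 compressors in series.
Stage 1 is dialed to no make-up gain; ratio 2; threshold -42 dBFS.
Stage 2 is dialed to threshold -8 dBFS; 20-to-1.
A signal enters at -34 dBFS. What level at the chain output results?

Stage 1: -34 dBFS is 8 dB over -42 dBFS; at 2:1 that becomes 4 dB over, giving -38 dBFS.
Stage 2: -38 dBFS ≤ -8 dBFS, so stage 2 doesn't engage; output -38 dBFS.

-38 dBFS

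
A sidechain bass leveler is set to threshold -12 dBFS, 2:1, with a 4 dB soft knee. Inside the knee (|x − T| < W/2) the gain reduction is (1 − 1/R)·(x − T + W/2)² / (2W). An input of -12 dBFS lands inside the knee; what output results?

-12.25 dBFS

x − T + W/2 = -12 − (-12) + 2 = 2.
GR = (1 − 1/2) × 2² / 8 = 0.5 × 4 / 8 = 0.25 dB.
Output = -12 − 0.25 = -12.25 dBFS.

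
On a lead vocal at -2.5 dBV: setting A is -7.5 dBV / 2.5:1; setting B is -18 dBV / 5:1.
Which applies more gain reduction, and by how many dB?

A: 5 dB over, compressed to 2 dB over, so 3 dB of GR.
B: 15.5 dB over, compressed to 3.1 dB over, so 12.4 dB of GR.
Difference: 9.4 dB in favour of B.

B, by 9.4 dB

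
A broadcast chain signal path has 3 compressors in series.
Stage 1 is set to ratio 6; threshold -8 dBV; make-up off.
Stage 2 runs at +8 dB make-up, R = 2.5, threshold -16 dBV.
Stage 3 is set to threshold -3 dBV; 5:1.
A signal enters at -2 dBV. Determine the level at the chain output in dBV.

Stage 1: 6 dB above -8 dBV, reduced 6:1 to 1 dB above → -7 dBV.
Stage 2: overshoot 9 dB → 9/2.5 = 3.6 dB → -12.4 dBV; +8 dB make-up → -4.4 dBV.
Stage 3: below threshold (-4.4 ≤ -3); passes unchanged; output -4.4 dBV.

-4.4 dBV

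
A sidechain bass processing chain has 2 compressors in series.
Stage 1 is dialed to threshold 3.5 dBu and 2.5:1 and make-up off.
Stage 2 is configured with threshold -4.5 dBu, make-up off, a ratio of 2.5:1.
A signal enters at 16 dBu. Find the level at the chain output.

0.7 dBu

Stage 1: overshoot 12.5 dB → 12.5/2.5 = 5 dB → 8.5 dBu.
Stage 2: 13 dB above -4.5 dBu, reduced 2.5:1 to 5.2 dB above → 0.7 dBu.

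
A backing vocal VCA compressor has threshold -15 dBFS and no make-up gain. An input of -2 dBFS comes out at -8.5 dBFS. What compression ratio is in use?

2:1

Input overshoot = -2 − (-15) = 13 dB; output overshoot = -8.5 − (-15) = 6.5 dB.
Ratio = 13 / 6.5 = 2.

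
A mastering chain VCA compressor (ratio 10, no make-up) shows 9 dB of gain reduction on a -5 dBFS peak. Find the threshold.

-15 dBFS

Let T be the threshold. Output overshoot = (input overshoot)/R, so -14 − T = (-5 − T)/10.
10·(-14 − T) = -5 − T → 9·T = -140 − (-5) = -135.
T = -135/9 = -15 dBFS.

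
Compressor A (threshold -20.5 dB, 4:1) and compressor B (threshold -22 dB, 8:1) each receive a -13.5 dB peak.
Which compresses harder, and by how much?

B, by 2.1875 dB

A: GR = 7 − 7/4 = 5.25 dB.
B: GR = 8.5 − 8.5/8 = 7.4375 dB.
Difference: 2.1875 dB in favour of B.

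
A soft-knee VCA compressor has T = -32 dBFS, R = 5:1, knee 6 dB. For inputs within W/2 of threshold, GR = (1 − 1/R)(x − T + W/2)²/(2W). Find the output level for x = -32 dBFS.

x − T + W/2 = -32 − (-32) + 3 = 3.
GR = (1 − 1/5) × 3² / 12 = 0.8 × 9 / 12 = 0.6 dB.
Output = -32 − 0.6 = -32.6 dBFS.

-32.6 dBFS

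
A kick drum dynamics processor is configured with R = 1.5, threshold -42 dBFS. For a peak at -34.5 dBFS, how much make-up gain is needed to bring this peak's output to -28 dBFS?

9 dB

Overshoot 7.5 dB → 7.5/1.5 = 5 dB after compression, so the compressed level is -42 + 5 = -37 dBFS.
Make-up = target − compressed = -28 − (-37) = 9 dB.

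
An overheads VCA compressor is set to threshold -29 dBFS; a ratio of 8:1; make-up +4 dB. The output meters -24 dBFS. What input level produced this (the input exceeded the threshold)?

-21 dBFS

Remove make-up: -24 − 4 = -28 dBFS.
Post-compression overshoot = -28 − (-29) = 1 dB.
Before 8:1 compression the overshoot was 1 × 8 = 8 dB, so input = -29 + 8 = -21 dBFS.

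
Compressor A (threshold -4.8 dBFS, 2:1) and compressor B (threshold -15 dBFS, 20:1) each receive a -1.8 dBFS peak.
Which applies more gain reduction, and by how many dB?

B, by 11.04 dB

A: GR = 3 − 3/2 = 1.5 dB.
B: GR = 13.2 − 13.2/20 = 12.54 dB.
B reduces 11.04 dB more.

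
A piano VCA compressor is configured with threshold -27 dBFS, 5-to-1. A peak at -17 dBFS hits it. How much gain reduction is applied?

-17 dBFS exceeds the threshold by 10 dB.
After 5:1 compression the overshoot becomes 10/5 = 2 dB.
Gain reduction = 10 − 2 = 8 dB.

8 dB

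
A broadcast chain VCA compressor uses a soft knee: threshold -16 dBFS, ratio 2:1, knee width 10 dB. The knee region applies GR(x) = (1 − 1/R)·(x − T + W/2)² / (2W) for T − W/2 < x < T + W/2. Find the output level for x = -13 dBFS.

x − T + W/2 = -13 − (-16) + 5 = 8.
GR = (1 − 1/2) × 8² / 20 = 0.5 × 64 / 20 = 1.6 dB.
Output = -13 − 1.6 = -14.6 dBFS.

-14.6 dBFS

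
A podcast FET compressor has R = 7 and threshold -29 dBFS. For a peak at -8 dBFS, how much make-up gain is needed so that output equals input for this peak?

The peak compresses to -29 + 21/7 = -26 dBFS.
To reach -8 dBFS requires -8 − (-26) = 18 dB of make-up.

18 dB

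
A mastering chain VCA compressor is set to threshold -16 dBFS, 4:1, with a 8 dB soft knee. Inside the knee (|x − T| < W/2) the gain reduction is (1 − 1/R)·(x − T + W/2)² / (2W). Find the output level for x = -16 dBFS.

x − T + W/2 = -16 − (-16) + 4 = 4.
GR = (1 − 1/4) × 4² / 16 = 0.75 × 16 / 16 = 0.75 dB.
Output = -16 − 0.75 = -16.75 dBFS.

-16.75 dBFS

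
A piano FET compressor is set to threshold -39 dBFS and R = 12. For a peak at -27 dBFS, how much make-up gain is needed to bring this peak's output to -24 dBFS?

Overshoot 12 dB → 12/12 = 1 dB after compression, so the compressed level is -39 + 1 = -38 dBFS.
Make-up = target − compressed = -24 − (-38) = 14 dB.

14 dB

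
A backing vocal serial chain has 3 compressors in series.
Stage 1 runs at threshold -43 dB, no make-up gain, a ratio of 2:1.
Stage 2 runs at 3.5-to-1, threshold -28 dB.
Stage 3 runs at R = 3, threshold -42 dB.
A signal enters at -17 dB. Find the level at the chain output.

-38 dB

Stage 1: overshoot 26 dB → 26/2 = 13 dB → -30 dB.
Stage 2: -30 dB ≤ -28 dB, so stage 2 doesn't engage; output -30 dB.
Stage 3: -30 dB is 12 dB over -42 dB; at 3:1 that becomes 4 dB over, giving -38 dB.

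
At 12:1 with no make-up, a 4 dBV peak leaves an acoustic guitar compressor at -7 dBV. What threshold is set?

-8 dBV

Let T be the threshold. Output overshoot = (input overshoot)/R, so -7 − T = (4 − T)/12.
12·(-7 − T) = 4 − T → 11·T = -84 − 4 = -88.
T = -88/11 = -8 dBV.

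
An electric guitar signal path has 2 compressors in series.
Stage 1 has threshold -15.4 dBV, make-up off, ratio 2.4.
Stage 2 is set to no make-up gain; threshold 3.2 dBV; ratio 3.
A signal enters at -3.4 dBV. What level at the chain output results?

-10.4 dBV

Stage 1: 12 dB above -15.4 dBV, reduced 2.4:1 to 5 dB above → -10.4 dBV.
Stage 2: -10.4 dBV ≤ 3.2 dBV, so stage 2 doesn't engage; output -10.4 dBV.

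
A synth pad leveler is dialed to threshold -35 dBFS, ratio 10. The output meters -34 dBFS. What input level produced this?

That's 1 dB above the -35 dBFS threshold.
Input overshoot = R × output overshoot = 10 dB → input = -35 + 10 = -25 dBFS.

-25 dBFS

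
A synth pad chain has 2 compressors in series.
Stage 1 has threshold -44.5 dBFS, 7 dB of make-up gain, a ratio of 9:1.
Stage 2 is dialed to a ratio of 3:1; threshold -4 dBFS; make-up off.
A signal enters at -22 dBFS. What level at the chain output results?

-35 dBFS

Stage 1: -22 dBFS is 22.5 dB over -44.5 dBFS; at 9:1 that becomes 2.5 dB over, giving -42 dBFS; +7 dB make-up → -35 dBFS.
Stage 2: -35 dBFS ≤ -4 dBFS, so stage 2 doesn't engage; output -35 dBFS.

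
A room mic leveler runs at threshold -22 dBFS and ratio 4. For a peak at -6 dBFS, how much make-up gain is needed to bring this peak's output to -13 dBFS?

5 dB

Without make-up, output = threshold + overshoot/4 = -22 + 4 = -18 dBFS.
Gap to target: 5 dB.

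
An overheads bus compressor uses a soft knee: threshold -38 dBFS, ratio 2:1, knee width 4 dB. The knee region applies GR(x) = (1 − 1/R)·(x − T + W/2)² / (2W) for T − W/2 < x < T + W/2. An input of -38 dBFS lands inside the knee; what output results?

-38.25 dBFS

x − T + W/2 = -38 − (-38) + 2 = 2.
GR = (1 − 1/2) × 2² / 8 = 0.5 × 4 / 8 = 0.25 dB.
Output = -38 − 0.25 = -38.25 dBFS.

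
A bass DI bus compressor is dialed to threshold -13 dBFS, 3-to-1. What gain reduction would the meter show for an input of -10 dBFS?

2 dB

-10 dBFS exceeds the threshold by 3 dB.
After 3:1 compression the overshoot becomes 3/3 = 1 dB.
So the signal is attenuated by 3 − 1 = 2 dB.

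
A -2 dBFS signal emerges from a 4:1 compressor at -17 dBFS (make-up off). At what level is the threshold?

-22 dBFS

Let T be the threshold. Output overshoot = (input overshoot)/R, so -17 − T = (-2 − T)/4.
4·(-17 − T) = -2 − T → 3·T = -68 − (-2) = -66.
T = -66/3 = -22 dBFS.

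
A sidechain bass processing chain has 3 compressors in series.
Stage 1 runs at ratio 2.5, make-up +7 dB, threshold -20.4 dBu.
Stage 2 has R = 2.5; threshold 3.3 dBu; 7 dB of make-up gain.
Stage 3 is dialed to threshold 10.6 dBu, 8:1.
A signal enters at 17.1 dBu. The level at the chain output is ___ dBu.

Stage 1: 37.5 dB above -20.4 dBu, reduced 2.5:1 to 15 dB above → -5.4 dBu; +7 dB make-up → 1.6 dBu.
Stage 2: below threshold (1.6 ≤ 3.3); passes unchanged; make-up brings it to 8.6 dBu.
Stage 3: below threshold (8.6 ≤ 10.6); passes unchanged; output 8.6 dBu.

8.6 dBu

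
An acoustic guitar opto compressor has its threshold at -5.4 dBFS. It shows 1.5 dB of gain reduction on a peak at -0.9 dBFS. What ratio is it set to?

1.5:1

Input overshoot = -0.9 − (-5.4) = 4.5 dB.
Output overshoot = 4.5 − 1.5 = 3 dB.
Ratio = input overshoot / output overshoot = 4.5 / 3 = 1.5.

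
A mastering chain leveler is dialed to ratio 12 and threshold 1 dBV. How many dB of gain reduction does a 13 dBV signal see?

11 dB

Overshoot = 13 − 1 = 12 dB.
After 12:1 compression the overshoot becomes 12/12 = 1 dB.
Gain reduction = 12 − 1 = 11 dB.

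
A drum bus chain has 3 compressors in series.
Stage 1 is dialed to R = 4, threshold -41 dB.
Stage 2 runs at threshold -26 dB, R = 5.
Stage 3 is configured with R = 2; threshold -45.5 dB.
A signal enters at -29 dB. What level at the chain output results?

Stage 1: overshoot 12 dB → 12/4 = 3 dB → -38 dB.
Stage 2: -38 dB ≤ -26 dB, so stage 2 doesn't engage; output -38 dB.
Stage 3: 7.5 dB above -45.5 dB, reduced 2:1 to 3.75 dB above → -41.75 dB.

-41.75 dB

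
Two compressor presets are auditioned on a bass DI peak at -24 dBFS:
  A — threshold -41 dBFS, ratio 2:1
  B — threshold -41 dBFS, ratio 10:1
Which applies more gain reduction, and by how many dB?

B, by 6.8 dB

A: overshoot 17 dB → output overshoot 8.5 dB → GR 8.5 dB.
B: overshoot 17 dB → output overshoot 1.7 dB → GR 15.3 dB.
B applies 6.8 dB more gain reduction.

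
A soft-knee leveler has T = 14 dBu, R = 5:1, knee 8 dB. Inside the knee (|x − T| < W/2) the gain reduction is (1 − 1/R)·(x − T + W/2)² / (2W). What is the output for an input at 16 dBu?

x − T + W/2 = 16 − 14 + 4 = 6.
GR = (1 − 1/5) × 6² / 16 = 0.8 × 36 / 16 = 1.8 dB.
Output = 16 − 1.8 = 14.2 dBu.

14.2 dBu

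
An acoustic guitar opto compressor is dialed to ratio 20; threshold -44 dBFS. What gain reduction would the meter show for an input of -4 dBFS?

-4 dBFS exceeds the threshold by 40 dB.
After 20:1 compression the overshoot becomes 40/20 = 2 dB.
So the signal is attenuated by 40 − 2 = 38 dB.

38 dB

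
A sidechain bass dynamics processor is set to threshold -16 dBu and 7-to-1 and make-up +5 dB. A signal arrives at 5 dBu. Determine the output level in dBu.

Overshoot: 5 − (-16) = 21 dB.
At 7:1 the overshoot is divided by 7, leaving 3 dB above threshold.
So the level is -16 + 3 = -13 dBu; make-up adds 5 dB, giving -8 dBu.

-8 dBu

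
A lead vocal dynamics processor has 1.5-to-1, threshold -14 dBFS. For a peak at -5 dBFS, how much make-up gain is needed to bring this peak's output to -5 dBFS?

3 dB

Without make-up, output = threshold + overshoot/1.5 = -14 + 6 = -8 dBFS.
Gap to target: 3 dB.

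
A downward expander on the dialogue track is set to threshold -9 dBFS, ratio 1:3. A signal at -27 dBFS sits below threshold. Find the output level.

Below threshold, a 1:3 expander applies gain = (3−1)×(T − x) of attenuation.
(3−1) × 18 = 36 dB, so output = -27 − 36 = -63 dBFS.

-63 dBFS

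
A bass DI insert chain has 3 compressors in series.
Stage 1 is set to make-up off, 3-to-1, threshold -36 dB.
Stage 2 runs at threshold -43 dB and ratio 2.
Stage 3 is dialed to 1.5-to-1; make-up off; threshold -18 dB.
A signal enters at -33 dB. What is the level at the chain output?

Stage 1: overshoot 3 dB → 3/3 = 1 dB → -35 dB.
Stage 2: -35 dB is 8 dB over -43 dB; at 2:1 that becomes 4 dB over, giving -39 dB.
Stage 3: -39 dB ≤ -18 dB, so stage 3 doesn't engage; output -39 dB.

-39 dB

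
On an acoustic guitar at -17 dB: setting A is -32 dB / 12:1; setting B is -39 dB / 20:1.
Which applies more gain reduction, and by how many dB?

A: overshoot 15 dB → output overshoot 1.25 dB → GR 13.75 dB.
B: overshoot 22 dB → output overshoot 1.1 dB → GR 20.9 dB.
B applies 7.15 dB more gain reduction.

B, by 7.15 dB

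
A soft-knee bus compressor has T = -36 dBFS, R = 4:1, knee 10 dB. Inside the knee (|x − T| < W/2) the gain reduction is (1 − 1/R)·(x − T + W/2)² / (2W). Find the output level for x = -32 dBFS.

-35.0375 dBFS

x − T + W/2 = -32 − (-36) + 5 = 9.
GR = (1 − 1/4) × 9² / 20 = 0.75 × 81 / 20 = 3.0375 dB.
Output = -32 − 3.0375 = -35.0375 dBFS.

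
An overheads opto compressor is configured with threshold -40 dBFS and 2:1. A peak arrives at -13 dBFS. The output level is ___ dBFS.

-26.5 dBFS

The input is 27 dB above the -40 dBFS threshold.
At 2:1 the overshoot is divided by 2, leaving 13.5 dB above threshold.
That puts the output at -26.5 dBFS.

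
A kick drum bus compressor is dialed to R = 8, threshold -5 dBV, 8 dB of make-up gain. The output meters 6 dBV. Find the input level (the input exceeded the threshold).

19 dBV

Stripping the +8 dB make-up gives -2 dBV at the gain stage.
That's 3 dB above the -5 dBV threshold.
Before 8:1 compression the overshoot was 3 × 8 = 24 dB, so input = -5 + 24 = 19 dBV.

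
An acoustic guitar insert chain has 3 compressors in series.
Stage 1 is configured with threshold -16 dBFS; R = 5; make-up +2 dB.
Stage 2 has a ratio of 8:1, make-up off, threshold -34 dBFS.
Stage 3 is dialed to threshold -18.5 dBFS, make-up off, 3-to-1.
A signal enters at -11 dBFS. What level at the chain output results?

-31.375 dBFS

Stage 1: -11 dBFS is 5 dB over -16 dBFS; at 5:1 that becomes 1 dB over, giving -15 dBFS; +2 dB make-up → -13 dBFS.
Stage 2: -13 dBFS is 21 dB over -34 dBFS; at 8:1 that becomes 2.625 dB over, giving -31.375 dBFS.
Stage 3: below threshold (-31.375 ≤ -18.5); passes unchanged; output -31.375 dBFS.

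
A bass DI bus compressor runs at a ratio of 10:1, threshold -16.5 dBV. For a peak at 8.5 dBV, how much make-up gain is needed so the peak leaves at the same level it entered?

Overshoot 25 dB → 25/10 = 2.5 dB after compression, so the compressed level is -16.5 + 2.5 = -14 dBV.
Make-up = target − compressed = 8.5 − (-14) = 22.5 dB.

22.5 dB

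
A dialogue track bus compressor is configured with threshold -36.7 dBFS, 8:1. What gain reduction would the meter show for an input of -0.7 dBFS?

-0.7 dBFS exceeds the threshold by 36 dB.
At 8:1, output sits 36/8 = 4.5 dB above threshold.
Gain reduction = 36 − 4.5 = 31.5 dB.

31.5 dB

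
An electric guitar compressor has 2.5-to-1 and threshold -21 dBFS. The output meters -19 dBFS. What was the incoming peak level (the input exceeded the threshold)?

-16 dBFS

The compressed level sits -19 − (-21) = 2 dB over threshold.
Undo the ratio: input overshoot = 2 × 2.5 = 5 dB, giving input = -16 dBFS.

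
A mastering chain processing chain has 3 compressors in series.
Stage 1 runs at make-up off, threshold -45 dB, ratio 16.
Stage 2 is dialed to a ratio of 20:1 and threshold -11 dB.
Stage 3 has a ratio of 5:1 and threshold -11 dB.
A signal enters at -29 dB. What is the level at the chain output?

Stage 1: overshoot 16 dB → 16/16 = 1 dB → -44 dB.
Stage 2: -44 dB ≤ -11 dB, so stage 2 doesn't engage; output -44 dB.
Stage 3: -44 dB ≤ -11 dB, so stage 3 doesn't engage; output -44 dB.

-44 dB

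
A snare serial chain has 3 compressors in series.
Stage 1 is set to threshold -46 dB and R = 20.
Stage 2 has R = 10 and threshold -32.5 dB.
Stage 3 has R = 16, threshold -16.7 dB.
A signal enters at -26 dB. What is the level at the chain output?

-45 dB

Stage 1: overshoot 20 dB → 20/20 = 1 dB → -45 dB.
Stage 2: below threshold (-45 ≤ -32.5); passes unchanged; output -45 dB.
Stage 3: below threshold (-45 ≤ -16.7); passes unchanged; output -45 dB.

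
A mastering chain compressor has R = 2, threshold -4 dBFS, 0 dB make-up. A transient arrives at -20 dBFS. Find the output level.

-20 dBFS is 16 dB below the -4 dBFS threshold, so no gain reduction is applied.
Output = input = -20 dBFS.

-20 dBFS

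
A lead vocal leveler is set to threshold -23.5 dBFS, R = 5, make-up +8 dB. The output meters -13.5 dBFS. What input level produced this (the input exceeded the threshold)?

-13.5 dBFS

Stripping the +8 dB make-up gives -21.5 dBFS at the gain stage.
The compressed level sits -21.5 − (-23.5) = 2 dB over threshold.
Input overshoot = R × output overshoot = 10 dB → input = -23.5 + 10 = -13.5 dBFS.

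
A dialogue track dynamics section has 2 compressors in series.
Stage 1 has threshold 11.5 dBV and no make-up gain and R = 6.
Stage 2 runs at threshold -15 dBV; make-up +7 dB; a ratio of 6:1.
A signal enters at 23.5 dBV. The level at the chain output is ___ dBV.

-3.25 dBV

Stage 1: 12 dB above 11.5 dBV, reduced 6:1 to 2 dB above → 13.5 dBV.
Stage 2: 13.5 dBV is 28.5 dB over -15 dBV; at 6:1 that becomes 4.75 dB over, giving -10.25 dBV; +7 dB make-up → -3.25 dBV.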